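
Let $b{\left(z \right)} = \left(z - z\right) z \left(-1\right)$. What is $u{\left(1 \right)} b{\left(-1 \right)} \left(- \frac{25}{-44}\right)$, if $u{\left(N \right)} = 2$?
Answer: $0$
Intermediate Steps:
$b{\left(z \right)} = 0$ ($b{\left(z \right)} = 0 z \left(-1\right) = 0 \left(-1\right) = 0$)
$u{\left(1 \right)} b{\left(-1 \right)} \left(- \frac{25}{-44}\right) = 2 \cdot 0 \left(- \frac{25}{-44}\right) = 0 \left(\left(-25\right) \left(- \frac{1}{44}\right)\right) = 0 \cdot \frac{25}{44} = 0$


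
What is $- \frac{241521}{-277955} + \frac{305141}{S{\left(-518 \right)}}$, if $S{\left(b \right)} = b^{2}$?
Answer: $\frac{149621347459}{74581997420} \approx 2.0061$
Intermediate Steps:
$- \frac{241521}{-277955} + \frac{305141}{S{\left(-518 \right)}} = - \frac{241521}{-277955} + \frac{305141}{\left(-518\right)^{2}} = \left(-241521\right) \left(- \frac{1}{277955}\right) + \frac{305141}{268324} = \frac{241521}{277955} + 305141 \cdot \frac{1}{268324} = \frac{241521}{277955} + \frac{305141}{268324} = \frac{149621347459}{74581997420}$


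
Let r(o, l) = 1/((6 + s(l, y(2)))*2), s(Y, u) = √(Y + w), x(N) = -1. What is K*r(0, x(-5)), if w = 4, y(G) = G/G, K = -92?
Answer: -92/11 + 46*√3/33 ≈ -5.9493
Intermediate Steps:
y(G) = 1
s(Y, u) = √(4 + Y) (s(Y, u) = √(Y + 4) = √(4 + Y))
r(o, l) = 1/(12 + 2*√(4 + l)) (r(o, l) = 1/((6 + √(4 + l))*2) = 1/(12 + 2*√(4 + l)))
K*r(0, x(-5)) = -46/(6 + √(4 - 1)) = -46/(6 + √3)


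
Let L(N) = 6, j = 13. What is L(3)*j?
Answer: 78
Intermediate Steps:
L(3)*j = 6*13 = 78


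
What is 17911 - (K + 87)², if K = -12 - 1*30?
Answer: 15886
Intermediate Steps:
K = -42 (K = -12 - 30 = -42)
17911 - (K + 87)² = 17911 - (-42 + 87)² = 17911 - 1*45² = 17911 - 1*2025 = 17911 - 2025 = 15886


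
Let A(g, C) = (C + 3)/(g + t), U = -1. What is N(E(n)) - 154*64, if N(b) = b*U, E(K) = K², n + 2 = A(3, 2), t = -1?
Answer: -39425/4 ≈ -9856.3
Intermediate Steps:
A(g, C) = (3 + C)/(-1 + g) (A(g, C) = (C + 3)/(g - 1) = (3 + C)/(-1 + g))
n = ½ (n = -2 + (3 + 2)/(-1 + 3) = -2 + 5/2 = ½ ≈ 0.50000)
N(b) = -b (N(b) = b*(-1) = -b)
N(E(n)) - 154*64 = -(½)² - 154*64 = -1*¼ - 9856 = -¼ - 9856 = -39425/4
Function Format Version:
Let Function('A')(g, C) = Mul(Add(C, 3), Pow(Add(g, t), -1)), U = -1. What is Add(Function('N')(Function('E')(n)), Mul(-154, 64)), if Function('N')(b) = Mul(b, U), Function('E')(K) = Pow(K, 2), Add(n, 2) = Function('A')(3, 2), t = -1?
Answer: Rational(-39425, 4) ≈ -9856.3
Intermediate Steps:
Function('A')(g, C) = Mul(Pow(Add(-1, g), -1), Add(3, C)) (Function('A')(g, C) = Mul(Add(C, 3), Pow(Add(g, -1), -1)) = Mul(Add(3, C), Pow(Add(-1, g), -1)) = Mul(Pow(Add(-1, g), -1), Add(3, C)))
n = Rational(1, 2) (n = Add(-2, Mul(Pow(Add(-1, 3), -1), Add(3, 2))) = Add(-2, Mul(Pow(2, -1), 5)) = Add(-2, Mul(Rational(1, 2), 5)) = Add(-2, Rational(5, 2)) = Rational(1, 2) ≈ 0.50000)
Function('N')(b) = Mul(-1, b) (Function('N')(b) = Mul(b, -1) = Mul(-1, b))
Add(Function('N')(Function('E')(n)), Mul(-154, 64)) = Add(Mul(-1, Pow(Rational(1, 2), 2)), Mul(-154, 64)) = Add(Mul(-1, Rational(1, 4)), -9856) = Add(Rational(-1, 4), -9856) = Rational(-39425, 4)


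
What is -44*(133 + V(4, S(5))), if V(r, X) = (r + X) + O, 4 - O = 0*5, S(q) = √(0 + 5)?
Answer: -6204 - 44*√5 ≈ -6302.4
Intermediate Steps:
S(q) = √5
O = 4 (O = 4 - 0*5 = 4 - 1*0 = 4 + 0 = 4)
V(r, X) = 4 + X + r (V(r, X) = (r + X) + 4 = (X + r) + 4 = 4 + X + r)
-44*(133 + V(4, S(5))) = -44*(133 + (4 + √5 + 4)) = -44*(133 + (8 + √5)) = -44*(141 + √5) = -6204 - 44*√5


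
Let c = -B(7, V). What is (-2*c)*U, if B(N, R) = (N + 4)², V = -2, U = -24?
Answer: -5808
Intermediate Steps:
B(N, R) = (4 + N)²
c = -121 (c = -(4 + 7)² = -1*11² = -1*121 = -121)
(-2*c)*U = -2*(-121)*(-24) = 242*(-24) = -5808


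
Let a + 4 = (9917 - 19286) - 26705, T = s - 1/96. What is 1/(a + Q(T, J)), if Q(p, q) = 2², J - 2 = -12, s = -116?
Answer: -1/36074 ≈ -2.7721e-5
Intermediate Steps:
T = -11137/96 (T = -116 - 1/96 = -11137/96 ≈ -116.01)
J = -10 (J = 2 - 12 = -10)
Q(p, q) = 4
a = -36078 (a = -4 + ((9917 - 19286) - 26705) = -4 + (-9369 - 26705) = -4 - 36074 = -36078)
1/(a + Q(T, J)) = 1/(-36078 + 4) = 1/(-36074) = -1/36074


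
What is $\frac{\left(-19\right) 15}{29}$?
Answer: $- \frac{285}{29} \approx -9.8276$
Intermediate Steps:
$\frac{\left(-19\right) 15}{29} = \left(-285\right) \frac{1}{29} = - \frac{285}{29}$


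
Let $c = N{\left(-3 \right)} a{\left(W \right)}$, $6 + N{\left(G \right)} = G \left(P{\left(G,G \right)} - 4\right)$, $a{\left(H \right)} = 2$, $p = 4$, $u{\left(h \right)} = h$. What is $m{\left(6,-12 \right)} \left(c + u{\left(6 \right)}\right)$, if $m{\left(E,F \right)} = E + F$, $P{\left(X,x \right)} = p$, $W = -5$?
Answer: $36$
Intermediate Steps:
$P{\left(X,x \right)} = 4$
$N{\left(G \right)} = -6$ ($N{\left(G \right)} = -6 + G \left(4 - 4\right) = -6 + G 0 = -6 + 0 = -6$)
$c = -12$ ($c = \left(-6\right) 2 = -12$)
$m{\left(6,-12 \right)} \left(c + u{\left(6 \right)}\right) = \left(6 - 12\right) \left(-12 + 6\right) = \left(-6\right) \left(-6\right) = 36$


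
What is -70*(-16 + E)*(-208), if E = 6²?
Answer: 291200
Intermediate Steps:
E = 36
-70*(-16 + E)*(-208) = -70*(-16 + 36)*(-208) = -70*20*(-208) = -1400*(-208) = 291200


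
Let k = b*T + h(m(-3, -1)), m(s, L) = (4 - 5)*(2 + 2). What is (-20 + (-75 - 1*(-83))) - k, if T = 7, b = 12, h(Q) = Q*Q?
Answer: -112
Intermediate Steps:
m(s, L) = -4 (m(s, L) = -1*4 = -4)
h(Q) = Q²
k = 100 (k = 12*7 + (-4)² = 84 + 16 = 100)
(-20 + (-75 - 1*(-83))) - k = (-20 + (-75 - 1*(-83))) - 1*100 = (-20 + (-75 + 83)) - 100 = (-20 + 8) - 100 = -12 - 100 = -112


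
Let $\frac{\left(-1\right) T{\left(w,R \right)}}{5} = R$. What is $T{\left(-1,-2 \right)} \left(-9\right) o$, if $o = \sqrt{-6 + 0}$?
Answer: $- 90 i \sqrt{6} \approx - 220.45 i$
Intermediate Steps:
$T{\left(w,R \right)} = - 5 R$
$o = i \sqrt{6}$ ($o = \sqrt{-6} = i \sqrt{6} \approx 2.4495 i$)
$T{\left(-1,-2 \right)} \left(-9\right) o = \left(-5\right) \left(-2\right) \left(-9\right) i \sqrt{6} = 10 \left(-9\right) i \sqrt{6} = - 90 i \sqrt{6}$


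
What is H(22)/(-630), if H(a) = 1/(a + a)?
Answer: -1/27720 ≈ -3.6075e-5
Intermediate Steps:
H(a) = 1/(2*a)
H(22)/(-630) = ((1/2)/22)/(-630) = ((1/2)*(1/22))*(-1/630) = (1/44)*(-1/630) = -1/27720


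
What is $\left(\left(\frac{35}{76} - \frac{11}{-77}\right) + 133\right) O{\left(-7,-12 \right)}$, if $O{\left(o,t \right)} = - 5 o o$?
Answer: $- \frac{2487695}{76} \approx -32733.0$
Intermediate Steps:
$O{\left(o,t \right)} = - 5 o^{2}$
$\left(\left(\frac{35}{76} - \frac{11}{-77}\right) + 133\right) O{\left(-7,-12 \right)} = \left(\left(\frac{35}{76} - \frac{11}{-77}\right) + 133\right) \left(- 5 \left(-7\right)^{2}\right) = \left(\left(35 \cdot \frac{1}{76} - - \frac{1}{7}\right) + 133\right) \left(\left(-5\right) 49\right) = \left(\left(\frac{35}{76} + \frac{1}{7}\right) + 133\right) \left(-245\right) = \left(\frac{321}{532} + 133\right) \left(-245\right) = \frac{71077}{532} \left(-245\right) = - \frac{2487695}{76}$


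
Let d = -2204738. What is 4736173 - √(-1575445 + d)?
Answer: 4736173 - I*√3780183 ≈ 4.7362e+6 - 1944.3*I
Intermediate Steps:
4736173 - √(-1575445 + d) = 4736173 - √(-1575445 - 2204738) = 4736173 - √(-3780183) = 4736173 - I*√3780183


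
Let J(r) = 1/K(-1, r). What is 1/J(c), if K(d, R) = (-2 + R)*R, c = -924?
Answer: 855624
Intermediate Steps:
K(d, R) = R*(-2 + R)
J(r) = 1/(r*(-2 + r))
1/J(c) = 1/(1/((-924)*(-2 - 924))) = 1/(-1/924/(-926)) = 1/(-1/924*(-1/926)) = 1/(1/855624) = 855624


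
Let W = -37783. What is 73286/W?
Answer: -73286/37783 ≈ -1.9397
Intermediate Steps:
73286/W = 73286/(-37783) = 73286*(-1/37783) = -73286/37783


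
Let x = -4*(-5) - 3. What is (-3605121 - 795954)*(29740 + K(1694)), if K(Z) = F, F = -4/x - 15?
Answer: -2223955620075/17 ≈ -1.3082e+11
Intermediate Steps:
x = 17 (x = 20 - 3 = 17)
F = -259/17 (F = -4/17 - 15 = -259/17 ≈ -15.235)
K(Z) = -259/17
(-3605121 - 795954)*(29740 + K(1694)) = (-3605121 - 795954)*(29740 - 259/17) = -4401075*505321/17 = -2223955620075/17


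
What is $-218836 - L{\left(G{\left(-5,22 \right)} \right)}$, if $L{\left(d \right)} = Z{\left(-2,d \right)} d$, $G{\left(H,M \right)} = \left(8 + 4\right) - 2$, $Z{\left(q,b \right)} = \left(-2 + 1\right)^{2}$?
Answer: $-218846$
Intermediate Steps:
$Z{\left(q,b \right)} = 1$ ($Z{\left(q,b \right)} = \left(-1\right)^{2} = 1$)
$G{\left(H,M \right)} = 10$ ($G{\left(H,M \right)} = 12 - 2 = 10$)
$L{\left(d \right)} = d$ ($L{\left(d \right)} = 1 d = d$)
$-218836 - L{\left(G{\left(-5,22 \right)} \right)} = -218836 - 10 = -218846$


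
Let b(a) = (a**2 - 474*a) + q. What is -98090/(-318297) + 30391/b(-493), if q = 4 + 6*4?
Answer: 56438654437/151750959423 ≈ 0.37192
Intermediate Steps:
q = 28 (q = 4 + 24 = 28)
b(a) = 28 + a**2 - 474*a (b(a) = (a**2 - 474*a) + 28 = 28 + a**2 - 474*a)
-98090/(-318297) + 30391/b(-493) = -98090/(-318297) + 30391/(28 + (-493)**2 - 474*(-493)) = -98090*(-1/318297) + 30391/(28 + 243049 + 233682) = 98090/318297 + 30391/476759 = 56438654437/151750959423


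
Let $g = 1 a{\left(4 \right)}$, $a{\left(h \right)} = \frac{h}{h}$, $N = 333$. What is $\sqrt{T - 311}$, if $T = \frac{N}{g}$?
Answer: $\sqrt{22} \approx 4.6904$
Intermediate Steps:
$a{\left(h \right)} = 1$
$g = 1$ ($g = 1 \cdot 1 = 1$)
$T = 333$ ($T = \frac{333}{1} = 333 \cdot 1 = 333$)
$\sqrt{T - 311} = \sqrt{333 - 311} = \sqrt{22}$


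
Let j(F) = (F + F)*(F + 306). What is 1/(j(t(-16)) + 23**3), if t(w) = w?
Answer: 1/2887 ≈ 0.00034638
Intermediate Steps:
j(F) = 2*F*(306 + F) (j(F) = (2*F)*(306 + F) = 2*F*(306 + F))
1/(j(t(-16)) + 23**3) = 1/(2*(-16)*(306 - 16) + 23**3) = 1/(2*(-16)*290 + 12167) = 1/(-9280 + 12167) = 1/2887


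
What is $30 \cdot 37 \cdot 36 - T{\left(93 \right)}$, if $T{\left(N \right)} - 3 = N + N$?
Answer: $39771$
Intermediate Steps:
$T{\left(N \right)} = 3 + 2 N$ ($T{\left(N \right)} = 3 + \left(N + N\right) = 3 + 2 N$)
$30 \cdot 37 \cdot 36 - T{\left(93 \right)} = 30 \cdot 37 \cdot 36 - \left(3 + 2 \cdot 93\right) = 1110 \cdot 36 - \left(3 + 186\right) = 39960 - 189 = 39771$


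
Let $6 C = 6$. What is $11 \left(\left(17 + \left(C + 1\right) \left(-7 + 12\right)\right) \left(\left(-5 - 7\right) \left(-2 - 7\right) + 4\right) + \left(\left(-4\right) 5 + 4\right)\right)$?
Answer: $33088$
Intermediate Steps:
$C = 1$ ($C = \frac{1}{6} \cdot 6 = 1$)
$11 \left(\left(17 + \left(C + 1\right) \left(-7 + 12\right)\right) \left(\left(-5 - 7\right) \left(-2 - 7\right) + 4\right) + \left(\left(-4\right) 5 + 4\right)\right) = 11 \left(\left(17 + \left(1 + 1\right) \left(-7 + 12\right)\right) \left(\left(-5 - 7\right) \left(-2 - 7\right) + 4\right) + \left(\left(-4\right) 5 + 4\right)\right) = 11 \left(\left(17 + 2 \cdot 5\right) \left(\left(-12\right) \left(-9\right) + 4\right) + \left(-20 + 4\right)\right) = 11 \left(\left(17 + 10\right) \left(108 + 4\right) - 16\right) = 11 \left(27 \cdot 112 - 16\right) = 11 \left(3024 - 16\right) = 11 \cdot 3008 = 33088$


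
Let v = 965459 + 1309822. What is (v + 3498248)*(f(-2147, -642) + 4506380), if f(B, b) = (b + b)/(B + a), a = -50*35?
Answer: 33797015054981392/1299 ≈ 2.6018e+13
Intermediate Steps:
a = -1750
v = 2275281
f(B, b) = 2*b/(-1750 + B) (f(B, b) = (b + b)/(B - 1750) = (2*b)/(-1750 + B) = 2*b/(-1750 + B))
(v + 3498248)*(f(-2147, -642) + 4506380) = (2275281 + 3498248)*(2*(-642)/(-1750 - 2147) + 4506380) = 5773529*(2*(-642)/(-3897) + 4506380) = 5773529*(2*(-642)*(-1/3897) + 4506380) = 5773529*(428/1299 + 4506380) = 5773529*(5853788048/1299) = 33797015054981392/1299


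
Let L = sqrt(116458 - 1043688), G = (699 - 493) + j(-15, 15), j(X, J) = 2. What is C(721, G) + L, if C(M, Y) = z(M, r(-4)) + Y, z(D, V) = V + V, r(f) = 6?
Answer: 220 + I*sqrt(927230) ≈ 220.0 + 962.93*I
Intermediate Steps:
z(D, V) = 2*V
G = 208 (G = (699 - 493) + 2 = 206 + 2 = 208)
C(M, Y) = 12 + Y (C(M, Y) = 2*6 + Y = 12 + Y)
L = I*sqrt(927230) (L = sqrt(-927230) = I*sqrt(927230) ≈ 962.93*I)
C(721, G) + L = (12 + 208) + I*sqrt(927230) = 220 + I*sqrt(927230)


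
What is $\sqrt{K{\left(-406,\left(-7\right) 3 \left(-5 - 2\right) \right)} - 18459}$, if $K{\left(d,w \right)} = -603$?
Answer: $3 i \sqrt{2118} \approx 138.07 i$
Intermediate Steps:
$\sqrt{K{\left(-406,\left(-7\right) 3 \left(-5 - 2\right) \right)} - 18459} = \sqrt{-603 - 18459} = \sqrt{-19062} = 3 i \sqrt{2118}$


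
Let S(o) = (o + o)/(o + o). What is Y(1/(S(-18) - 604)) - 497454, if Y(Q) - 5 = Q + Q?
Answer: -299961749/603 ≈ -4.9745e+5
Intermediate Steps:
S(o) = 1 (S(o) = (2*o)/((2*o)) = (2*o)*(1/(2*o)) = 1)
Y(Q) = 5 + 2*Q (Y(Q) = 5 + (Q + Q) = 5 + 2*Q)
Y(1/(S(-18) - 604)) - 497454 = (5 + 2/(1 - 604)) - 497454 = (5 + 2/(-603)) - 497454 = (5 + 2*(-1/603)) - 497454 = (5 - 2/603) - 497454 = 3013/603 - 497454 = -299961749/603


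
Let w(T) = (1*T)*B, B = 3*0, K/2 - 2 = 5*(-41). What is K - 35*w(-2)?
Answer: -406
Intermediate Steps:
K = -406 (K = 4 + 2*(5*(-41)) = 4 + 2*(-205) = 4 - 410 = -406)
B = 0
w(T) = 0 (w(T) = (1*T)*0 = T*0 = 0)
K - 35*w(-2) = -406 - 35*0 = -406 + 0 = -406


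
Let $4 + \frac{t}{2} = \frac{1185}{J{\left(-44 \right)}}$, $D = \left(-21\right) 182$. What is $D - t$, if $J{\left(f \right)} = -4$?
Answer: $- \frac{6443}{2} \approx -3221.5$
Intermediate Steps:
$D = -3822$
$t = - \frac{1201}{2}$ ($t = -8 + 2 \frac{1185}{-4} = -8 + 2 \cdot 1185 \left(- \frac{1}{4}\right) = -8 + 2 \left(- \frac{1185}{4}\right) = -8 - \frac{1185}{2} = - \frac{1201}{2} \approx -600.5$)
$D - t = -3822 - - \frac{1201}{2} = -3822 + \frac{1201}{2} = - \frac{6443}{2}$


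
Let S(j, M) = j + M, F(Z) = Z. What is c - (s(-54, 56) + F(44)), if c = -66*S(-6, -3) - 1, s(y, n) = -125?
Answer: 674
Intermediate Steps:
S(j, M) = M + j
c = 593 (c = -66*(-3 - 6) - 1 = -66*(-9) - 1 = 594 - 1 = 593)
c - (s(-54, 56) + F(44)) = 593 - (-125 + 44) = 593 - 1*(-81) = 593 + 81 = 674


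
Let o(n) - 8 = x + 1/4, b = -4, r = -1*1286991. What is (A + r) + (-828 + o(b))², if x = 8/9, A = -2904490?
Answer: -4563147935/1296 ≈ -3.5209e+6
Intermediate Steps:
r = -1286991
x = 8/9 (x = 8*(⅑) = 8/9 ≈ 0.88889)
o(n) = 329/36 (o(n) = 8 + (8/9 + 1/4) = 8 + (8/9 + ¼) = 8 + 41/36 = 329/36)
(A + r) + (-828 + o(b))² = (-2904490 - 1286991) + (-828 + 329/36)² = -4191481 + (-29479/36)² = -4191481 + 869011441/1296 = -4563147935/1296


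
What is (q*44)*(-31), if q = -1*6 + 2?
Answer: 5456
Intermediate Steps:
q = -4 (q = -6 + 2 = -4)
(q*44)*(-31) = -4*44*(-31) = -176*(-31) = 5456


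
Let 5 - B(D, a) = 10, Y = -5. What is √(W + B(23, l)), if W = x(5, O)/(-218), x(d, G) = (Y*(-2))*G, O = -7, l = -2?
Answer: I*√55590/109 ≈ 2.1631*I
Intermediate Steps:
B(D, a) = -5 (B(D, a) = 5 - 1*10 = 5 - 10 = -5)
x(d, G) = 10*G (x(d, G) = (-5*(-2))*G = 10*G)
W = 35/109 (W = (10*(-7))/(-218) = -70*(-1/218) = 35/109 ≈ 0.32110)
√(W + B(23, l)) = √(35/109 - 5) = √(-510/109) = I*√55590/109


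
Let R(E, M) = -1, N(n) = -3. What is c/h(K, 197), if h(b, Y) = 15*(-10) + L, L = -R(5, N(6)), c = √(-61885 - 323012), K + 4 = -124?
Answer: -I*√384897/149 ≈ -4.1638*I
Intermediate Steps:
K = -128 (K = -4 - 124 = -128)
c = I*√384897 (c = √(-384897) = I*√384897 ≈ 620.4*I)
L = 1 (L = -1*(-1) = 1)
h(b, Y) = -149 (h(b, Y) = 15*(-10) + 1 = -150 + 1 = -149)
c/h(K, 197) = (I*√384897)/(-149) = (I*√384897)*(-1/149) = -I*√384897/149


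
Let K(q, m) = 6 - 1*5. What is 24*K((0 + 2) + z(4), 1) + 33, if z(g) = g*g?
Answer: 57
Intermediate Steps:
z(g) = g**2
K(q, m) = 1 (K(q, m) = 6 - 5 = 1)
24*K((0 + 2) + z(4), 1) + 33 = 24*1 + 33 = 24 + 33 = 57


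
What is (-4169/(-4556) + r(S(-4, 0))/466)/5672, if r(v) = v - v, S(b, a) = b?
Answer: 4169/25841632 ≈ 0.00016133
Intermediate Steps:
r(v) = 0
(-4169/(-4556) + r(S(-4, 0))/466)/5672 = (-4169/(-4556) + 0/466)/5672 = (-4169*(-1/4556) + 0*(1/466))*(1/5672) = (4169/4556 + 0)*(1/5672) = (4169/4556)*(1/5672) = 4169/25841632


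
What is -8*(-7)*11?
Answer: 616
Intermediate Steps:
-8*(-7)*11 = 56*11 = 616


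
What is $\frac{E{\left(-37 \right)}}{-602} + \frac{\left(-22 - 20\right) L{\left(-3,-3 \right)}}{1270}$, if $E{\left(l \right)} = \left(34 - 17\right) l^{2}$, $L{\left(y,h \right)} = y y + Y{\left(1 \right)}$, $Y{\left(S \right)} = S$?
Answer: $- \frac{2980955}{76454} \approx -38.99$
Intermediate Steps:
$L{\left(y,h \right)} = 1 + y^{2}$ ($L{\left(y,h \right)} = y y + 1 = y^{2} + 1 = 1 + y^{2}$)
$E{\left(l \right)} = 17 l^{2}$
$\frac{E{\left(-37 \right)}}{-602} + \frac{\left(-22 - 20\right) L{\left(-3,-3 \right)}}{1270} = \frac{17 \left(-37\right)^{2}}{-602} + \frac{\left(-22 - 20\right) \left(1 + \left(-3\right)^{2}\right)}{1270} = 17 \cdot 1369 \left(- \frac{1}{602}\right) + - 42 \left(1 + 9\right) \frac{1}{1270} = 23273 \left(- \frac{1}{602}\right) + \left(-42\right) 10 \cdot \frac{1}{1270} = - \frac{23273}{602} - \frac{42}{127} = - \frac{2980955}{76454}$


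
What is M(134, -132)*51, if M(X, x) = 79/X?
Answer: 4029/134 ≈ 30.067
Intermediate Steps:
M(134, -132)*51 = (79/134)*51 = 4029/134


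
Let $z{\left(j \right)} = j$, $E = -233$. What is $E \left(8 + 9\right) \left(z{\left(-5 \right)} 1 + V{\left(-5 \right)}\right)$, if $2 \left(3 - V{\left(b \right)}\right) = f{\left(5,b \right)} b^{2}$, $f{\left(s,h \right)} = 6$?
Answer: $304997$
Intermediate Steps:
$V{\left(b \right)} = 3 - 3 b^{2}$ ($V{\left(b \right)} = 3 - \frac{6 b^{2}}{2} = 3 - 3 b^{2}$)
$E \left(8 + 9\right) \left(z{\left(-5 \right)} 1 + V{\left(-5 \right)}\right) = - 233 \left(8 + 9\right) \left(\left(-5\right) 1 + \left(3 - 3 \left(-5\right)^{2}\right)\right) = - 233 \cdot 17 \left(-5 + \left(3 - 75\right)\right) = - 233 \cdot 17 \left(-5 - 72\right) = - 233 \cdot 17 \left(-77\right) = \left(-233\right) \left(-1309\right) = 304997$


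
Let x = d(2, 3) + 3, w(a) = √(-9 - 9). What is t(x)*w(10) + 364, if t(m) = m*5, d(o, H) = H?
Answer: 364 + 90*I*√2 ≈ 364.0 + 127.28*I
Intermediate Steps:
w(a) = 3*I*√2 (w(a) = √(-18) = 3*I*√2)
x = 6 (x = 3 + 3 = 6)
t(m) = 5*m
t(x)*w(10) + 364 = (5*6)*(3*I*√2) + 364 = 30*(3*I*√2) + 364 = 90*I*√2 + 364 = 364 + 90*I*√2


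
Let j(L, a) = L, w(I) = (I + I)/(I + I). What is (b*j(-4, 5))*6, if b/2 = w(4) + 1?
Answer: -96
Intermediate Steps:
w(I) = 1 (w(I) = (2*I)/((2*I)) = (2*I)*(1/(2*I)) = 1)
b = 4 (b = 2*(1 + 1) = 2*2 = 4)
(b*j(-4, 5))*6 = (4*(-4))*6 = -16*6 = -96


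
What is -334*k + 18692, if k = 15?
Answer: 13682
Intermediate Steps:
-334*k + 18692 = -334*15 + 18692 = -5010 + 18692 = 13682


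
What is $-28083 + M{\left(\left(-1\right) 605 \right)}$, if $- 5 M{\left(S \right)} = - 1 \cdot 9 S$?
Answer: $-29172$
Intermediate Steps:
$M{\left(S \right)} = \frac{9 S}{5}$ ($M{\left(S \right)} = - \frac{\left(-1\right) 1 \cdot 9 S}{5} = - \frac{\left(-1\right) 9 S}{5} = - \frac{\left(-9\right) S}{5} = \frac{9 S}{5}$)
$-28083 + M{\left(\left(-1\right) 605 \right)} = -28083 + \frac{9 \left(\left(-1\right) 605\right)}{5} = -28083 + \frac{9}{5} \left(-605\right) = -28083 - 1089 = -29172$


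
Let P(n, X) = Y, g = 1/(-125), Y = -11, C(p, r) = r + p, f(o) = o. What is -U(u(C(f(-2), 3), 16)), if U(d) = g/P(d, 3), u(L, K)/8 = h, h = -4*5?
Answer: -1/1375 ≈ -0.00072727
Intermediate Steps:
C(p, r) = p + r
h = -20
u(L, K) = -160 (u(L, K) = 8*(-20) = -160)
g = -1/125 ≈ -0.0080000
P(n, X) = -11
U(d) = 1/1375 (U(d) = -1/125/(-11) = -1/125*(-1/11) = 1/1375)
-U(u(C(f(-2), 3), 16)) = -1*1/1375 = -1/1375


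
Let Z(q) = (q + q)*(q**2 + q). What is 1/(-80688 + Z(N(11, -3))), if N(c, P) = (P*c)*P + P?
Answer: 1/1707216 ≈ 5.8575e-7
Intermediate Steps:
N(c, P) = P + c*P**2 (N(c, P) = c*P**2 + P = P + c*P**2)
Z(q) = 2*q*(q + q**2) (Z(q) = (2*q)*(q + q**2) = 2*q*(q + q**2))
1/(-80688 + Z(N(11, -3))) = 1/(-80688 + 2*(-3*(1 - 3*11))**2*(1 - 3*(1 - 3*11))) = 1/(-80688 + 2*(-3*(1 - 33))**2*(1 - 3*(1 - 33))) = 1/(-80688 + 2*(-3*(-32))**2*(1 - 3*(-32))) = 1/(-80688 + 2*96**2*(1 + 96)) = 1/(-80688 + 2*9216*97) = 1/(-80688 + 1787904) = 1/1707216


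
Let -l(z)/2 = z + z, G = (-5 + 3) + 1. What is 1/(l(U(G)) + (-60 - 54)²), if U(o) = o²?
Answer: 1/12992 ≈ 7.6970e-5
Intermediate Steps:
G = -1 (G = -2 + 1 = -1)
l(z) = -4*z (l(z) = -2*(z + z) = -4*z)
1/(l(U(G)) + (-60 - 54)²) = 1/(-4*(-1)² + (-60 - 54)²) = 1/(-4*1 + (-114)²) = 1/(-4 + 12996) = 1/12992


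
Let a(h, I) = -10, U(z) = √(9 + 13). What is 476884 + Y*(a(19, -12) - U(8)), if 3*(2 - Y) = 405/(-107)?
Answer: 51023098/107 - 349*√22/107 ≈ 4.7684e+5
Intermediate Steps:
U(z) = √22
Y = 349/107 (Y = 2 - 135/(-107) = 2 - 135*(-1)/107 = 2 - ⅓*(-405/107) = 2 + 135/107 = 349/107 ≈ 3.2617)
476884 + Y*(a(19, -12) - U(8)) = 476884 + 349*(-10 - √22)/107 = 476884 + (-3490/107 - 349*√22/107) = 51023098/107 - 349*√22/107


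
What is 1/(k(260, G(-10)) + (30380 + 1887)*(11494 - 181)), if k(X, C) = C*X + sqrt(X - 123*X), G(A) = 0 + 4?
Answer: 365037611/133252457444619041 - 2*I*sqrt(7930)/133252457444619041 ≈ 2.7394e-9 - 1.3366e-15*I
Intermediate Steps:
G(A) = 4
k(X, C) = C*X + sqrt(122)*sqrt(-X) (k(X, C) = C*X + sqrt(-122*X) = C*X + sqrt(122)*sqrt(-X))
1/(k(260, G(-10)) + (30380 + 1887)*(11494 - 181)) = 1/((4*260 + sqrt(122)*sqrt(-1*260)) + (30380 + 1887)*(11494 - 181)) = 1/((1040 + sqrt(122)*sqrt(-260)) + 32267*11313) = 1/((1040 + sqrt(122)*(2*I*sqrt(65))) + 365036571) = 1/((1040 + 2*I*sqrt(7930)) + 365036571) = 1/(365037611 + 2*I*sqrt(7930))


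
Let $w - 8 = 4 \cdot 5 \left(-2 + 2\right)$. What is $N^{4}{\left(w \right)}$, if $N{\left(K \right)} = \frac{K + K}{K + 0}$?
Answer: $16$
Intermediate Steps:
$w = 8$ ($w = 8 + 4 \cdot 5 \left(-2 + 2\right) = 8 + 20 \cdot 0 = 8 + 0 = 8$)
$N{\left(K \right)} = 2$ ($N{\left(K \right)} = \frac{2 K}{K} = 2$)
$N^{4}{\left(w \right)} = 2^{4} = 16$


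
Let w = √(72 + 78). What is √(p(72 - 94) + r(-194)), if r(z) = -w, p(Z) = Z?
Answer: √(-22 - 5*√6) ≈ 5.8521*I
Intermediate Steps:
w = 5*√6 (w = √150 = 5*√6 ≈ 12.247)
r(z) = -5*√6
√(p(72 - 94) + r(-194)) = √((72 - 94) - 5*√6) = √(-22 - 5*√6)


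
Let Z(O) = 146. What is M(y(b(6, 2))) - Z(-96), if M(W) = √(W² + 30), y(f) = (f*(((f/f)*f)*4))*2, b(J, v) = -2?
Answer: -146 + √1054 ≈ -113.53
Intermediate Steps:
y(f) = 8*f² (y(f) = (f*((1*f)*4))*2 = (f*(f*4))*2 = (f*(4*f))*2 = (4*f²)*2 = 8*f²)
M(W) = √(30 + W²)
M(y(b(6, 2))) - Z(-96) = √(30 + (8*(-2)²)²) - 1*146 = √(30 + (8*4)²) - 146 = √(30 + 32²) - 146 = √(30 + 1024) - 146 = √1054 - 146 = -146 + √1054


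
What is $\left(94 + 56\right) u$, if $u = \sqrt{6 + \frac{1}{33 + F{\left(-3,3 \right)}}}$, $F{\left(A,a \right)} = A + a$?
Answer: $\frac{50 \sqrt{6567}}{11} \approx 368.35$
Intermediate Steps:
$u = \frac{\sqrt{6567}}{33}$ ($u = \sqrt{6 + \frac{1}{33 + \left(-3 + 3\right)}} = \sqrt{6 + \frac{1}{33 + 0}} = \sqrt{6 + \frac{1}{33}} = \sqrt{\frac{199}{33}} = \frac{\sqrt{6567}}{33} \approx 2.4557$)
$\left(94 + 56\right) u = \left(94 + 56\right) \frac{\sqrt{6567}}{33} = 150 \frac{\sqrt{6567}}{33} = \frac{50 \sqrt{6567}}{11}$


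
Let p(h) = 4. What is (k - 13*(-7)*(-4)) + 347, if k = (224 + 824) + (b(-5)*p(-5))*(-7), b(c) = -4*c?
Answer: 471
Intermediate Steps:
k = 488 (k = (224 + 824) + (-4*(-5)*4)*(-7) = 1048 + (20*4)*(-7) = 1048 + 80*(-7) = 1048 - 560 = 488)
(k - 13*(-7)*(-4)) + 347 = (488 - 13*(-7)*(-4)) + 347 = (488 + 91*(-4)) + 347 = (488 - 364) + 347 = 124 + 347 = 471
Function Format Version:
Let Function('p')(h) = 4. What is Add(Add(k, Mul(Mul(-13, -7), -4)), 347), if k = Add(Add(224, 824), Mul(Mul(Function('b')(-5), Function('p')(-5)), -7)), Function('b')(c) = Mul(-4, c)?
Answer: 471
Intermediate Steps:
k = 488 (k = Add(Add(224, 824), Mul(Mul(Mul(-4, -5), 4), -7)) = Add(1048, Mul(Mul(20, 4), -7)) = Add(1048, Mul(80, -7)) = Add(1048, -560) = 488)
Add(Add(k, Mul(Mul(-13, -7), -4)), 347) = Add(Add(488, Mul(Mul(-13, -7), -4)), 347) = Add(Add(488, Mul(91, -4)), 347) = Add(Add(488, -364), 347) = Add(124, 347) = 471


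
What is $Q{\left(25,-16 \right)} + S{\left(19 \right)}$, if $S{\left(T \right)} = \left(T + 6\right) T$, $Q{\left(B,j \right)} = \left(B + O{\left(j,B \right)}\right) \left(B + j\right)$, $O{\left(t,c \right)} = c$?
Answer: $925$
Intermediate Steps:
$Q{\left(B,j \right)} = 2 B \left(B + j\right)$ ($Q{\left(B,j \right)} = \left(B + B\right) \left(B + j\right) = 2 B \left(B + j\right)$)
$S{\left(T \right)} = T \left(6 + T\right)$ ($S{\left(T \right)} = \left(6 + T\right) T = T \left(6 + T\right)$)
$Q{\left(25,-16 \right)} + S{\left(19 \right)} = 2 \cdot 25 \left(25 - 16\right) + 19 \left(6 + 19\right) = 2 \cdot 25 \cdot 9 + 19 \cdot 25 = 450 + 475 = 925$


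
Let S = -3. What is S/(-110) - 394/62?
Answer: -21577/3410 ≈ -6.3276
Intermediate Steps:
S/(-110) - 394/62 = -3/(-110) - 394/62 = -3*(-1/110) - 394*1/62 = 3/110 - 197/31 = -21577/3410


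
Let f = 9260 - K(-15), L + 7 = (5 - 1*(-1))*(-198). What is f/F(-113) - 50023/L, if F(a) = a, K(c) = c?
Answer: -5431026/135035 ≈ -40.219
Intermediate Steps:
L = -1195 (L = -7 + (5 - 1*(-1))*(-198) = -7 + (5 + 1)*(-198) = -7 + 6*(-198) = -7 - 1188 = -1195)
f = 9275 (f = 9260 - 1*(-15) = 9260 + 15 = 9275)
f/F(-113) - 50023/L = 9275/(-113) - 50023/(-1195) = 9275*(-1/113) - 50023*(-1/1195) = -9275/113 + 50023/1195 = -5431026/135035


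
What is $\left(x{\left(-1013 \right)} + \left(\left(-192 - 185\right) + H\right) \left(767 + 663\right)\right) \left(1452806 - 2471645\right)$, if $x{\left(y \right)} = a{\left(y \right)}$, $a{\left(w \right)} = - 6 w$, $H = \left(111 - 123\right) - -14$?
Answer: $540159910308$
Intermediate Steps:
$H = 2$ ($H = -12 + 14 = 2$)
$x{\left(y \right)} = - 6 y$
$\left(x{\left(-1013 \right)} + \left(\left(-192 - 185\right) + H\right) \left(767 + 663\right)\right) \left(1452806 - 2471645\right) = \left(\left(-6\right) \left(-1013\right) + \left(\left(-192 - 185\right) + 2\right) \left(767 + 663\right)\right) \left(1452806 - 2471645\right) = \left(6078 + \left(-377 + 2\right) 1430\right) \left(-1018839\right) = \left(6078 - 536250\right) \left(-1018839\right) = \left(-530172\right) \left(-1018839\right) = 540159910308$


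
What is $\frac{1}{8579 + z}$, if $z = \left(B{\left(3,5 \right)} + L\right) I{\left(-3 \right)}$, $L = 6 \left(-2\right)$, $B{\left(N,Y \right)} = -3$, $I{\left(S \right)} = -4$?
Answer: $\frac{1}{8639} \approx 0.00011575$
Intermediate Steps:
$L = -12$
$z = 60$ ($z = \left(-3 - 12\right) \left(-4\right) = \left(-15\right) \left(-4\right) = 60$)
$\frac{1}{8579 + z} = \frac{1}{8579 + 60} = \frac{1}{8639}$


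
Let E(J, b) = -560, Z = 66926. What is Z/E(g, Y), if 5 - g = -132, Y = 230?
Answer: -33463/280 ≈ -119.51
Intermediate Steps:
g = 137 (g = 5 - 1*(-132) = 5 + 132 = 137)
Z/E(g, Y) = 66926/(-560) = 66926*(-1/560) = -33463/280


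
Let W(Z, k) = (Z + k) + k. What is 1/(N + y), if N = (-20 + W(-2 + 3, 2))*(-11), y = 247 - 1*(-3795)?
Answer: 1/4207 ≈ 0.00023770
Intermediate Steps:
W(Z, k) = Z + 2*k
y = 4042 (y = 247 + 3795 = 4042)
N = 165 (N = (-20 + ((-2 + 3) + 2*2))*(-11) = (-20 + (1 + 4))*(-11) = (-20 + 5)*(-11) = -15*(-11) = 165)
1/(N + y) = 1/(165 + 4042) = 1/4207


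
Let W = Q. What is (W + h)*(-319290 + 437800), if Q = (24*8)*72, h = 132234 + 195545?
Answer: 40483371530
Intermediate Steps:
h = 327779
Q = 13824 (Q = 192*72 = 13824)
W = 13824
(W + h)*(-319290 + 437800) = (13824 + 327779)*(-319290 + 437800) = 341603*118510 = 40483371530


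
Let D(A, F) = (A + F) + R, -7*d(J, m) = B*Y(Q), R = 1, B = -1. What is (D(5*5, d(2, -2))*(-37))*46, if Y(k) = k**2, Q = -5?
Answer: -352314/7 ≈ -50331.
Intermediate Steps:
d(J, m) = 25/7 (d(J, m) = -(-1)*(-5)**2/7 = -(-1)*25/7 = -1/7*(-25) = 25/7)
D(A, F) = 1 + A + F (D(A, F) = (A + F) + 1 = 1 + A + F)
(D(5*5, d(2, -2))*(-37))*46 = ((1 + 5*5 + 25/7)*(-37))*46 = ((1 + 25 + 25/7)*(-37))*46 = ((207/7)*(-37))*46 = -7659/7*46 = -352314/7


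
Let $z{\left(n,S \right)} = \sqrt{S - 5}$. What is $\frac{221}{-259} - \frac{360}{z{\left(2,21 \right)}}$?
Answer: $- \frac{23531}{259} \approx -90.853$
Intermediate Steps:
$z{\left(n,S \right)} = \sqrt{-5 + S}$
$\frac{221}{-259} - \frac{360}{z{\left(2,21 \right)}} = \frac{221}{-259} - \frac{360}{\sqrt{-5 + 21}} = 221 \left(- \frac{1}{259}\right) - \frac{360}{\sqrt{16}} = - \frac{221}{259} - \frac{360}{4} = - \frac{221}{259} - 90 = - \frac{23531}{259}$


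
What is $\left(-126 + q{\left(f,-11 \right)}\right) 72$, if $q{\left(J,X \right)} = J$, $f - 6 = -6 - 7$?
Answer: $-9576$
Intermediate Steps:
$f = -7$ ($f = 6 - 13 = -7$)
$\left(-126 + q{\left(f,-11 \right)}\right) 72 = \left(-126 - 7\right) 72 = \left(-133\right) 72 = -9576$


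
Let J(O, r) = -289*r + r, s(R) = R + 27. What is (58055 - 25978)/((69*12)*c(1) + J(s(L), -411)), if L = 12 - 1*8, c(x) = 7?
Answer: 32077/124164 ≈ 0.25834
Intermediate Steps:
L = 4 (L = 12 - 8 = 4)
s(R) = 27 + R
J(O, r) = -288*r
(58055 - 25978)/((69*12)*c(1) + J(s(L), -411)) = (58055 - 25978)/((69*12)*7 - 288*(-411)) = 32077/(828*7 + 118368) = 32077/(5796 + 118368) = 32077/124164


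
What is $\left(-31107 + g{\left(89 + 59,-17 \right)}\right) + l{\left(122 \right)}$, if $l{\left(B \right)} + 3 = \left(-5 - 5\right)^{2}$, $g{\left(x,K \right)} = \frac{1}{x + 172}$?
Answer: $- \frac{9923199}{320} \approx -31010.0$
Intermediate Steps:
$g{\left(x,K \right)} = \frac{1}{172 + x}$
$l{\left(B \right)} = 97$ ($l{\left(B \right)} = -3 + \left(-5 - 5\right)^{2} = -3 + \left(-10\right)^{2} = -3 + 100 = 97$)
$\left(-31107 + g{\left(89 + 59,-17 \right)}\right) + l{\left(122 \right)} = \left(-31107 + \frac{1}{172 + \left(89 + 59\right)}\right) + 97 = \left(-31107 + \frac{1}{172 + 148}\right) + 97 = \left(-31107 + \frac{1}{320}\right) + 97 = - \frac{9954239}{320} + 97 = - \frac{9923199}{320}$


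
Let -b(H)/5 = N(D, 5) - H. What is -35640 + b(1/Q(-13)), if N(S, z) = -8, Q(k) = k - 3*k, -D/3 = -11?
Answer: -925595/26 ≈ -35600.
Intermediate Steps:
D = 33 (D = -3*(-11) = 33)
Q(k) = -2*k
b(H) = 40 + 5*H (b(H) = -5*(-8 - H) = 40 + 5*H)
-35640 + b(1/Q(-13)) = -35640 + (40 + 5/((-2*(-13)))) = -35640 + (40 + 5/26) = -35640 + 1045/26 = -925595/26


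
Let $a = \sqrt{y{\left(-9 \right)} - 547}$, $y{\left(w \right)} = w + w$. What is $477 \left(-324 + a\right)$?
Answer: $-154548 + 477 i \sqrt{565} \approx -1.5455 \cdot 10^{5} + 11338.0 i$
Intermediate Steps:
$y{\left(w \right)} = 2 w$
$a = i \sqrt{565}$ ($a = \sqrt{2 \left(-9\right) - 547} = \sqrt{-18 - 547} = \sqrt{-565} = i \sqrt{565} \approx 23.77 i$)
$477 \left(-324 + a\right) = 477 \left(-324 + i \sqrt{565}\right) = -154548 + 477 i \sqrt{565}$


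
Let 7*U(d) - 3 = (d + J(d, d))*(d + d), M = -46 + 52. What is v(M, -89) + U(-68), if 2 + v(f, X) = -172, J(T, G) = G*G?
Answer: -620831/7 ≈ -88690.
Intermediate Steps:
J(T, G) = G²
M = 6
v(f, X) = -174 (v(f, X) = -2 - 172 = -174)
U(d) = 3/7 + 2*d*(d + d²)/7 (U(d) = 3/7 + ((d + d²)*(d + d))/7 = 3/7 + ((d + d²)*(2*d))/7 = 3/7 + (2*d*(d + d²))/7 = 3/7 + 2*d*(d + d²)/7)
v(M, -89) + U(-68) = -174 + (3/7 + (2/7)*(-68)² + (2/7)*(-68)³) = -174 + (3/7 + (2/7)*4624 + (2/7)*(-314432)) = -174 + (3/7 + 9248/7 - 628864/7) = -174 - 619613/7 = -620831/7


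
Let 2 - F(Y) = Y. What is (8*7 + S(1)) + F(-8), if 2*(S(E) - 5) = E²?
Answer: 143/2 ≈ 71.500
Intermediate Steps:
S(E) = 5 + E²/2
F(Y) = 2 - Y
(8*7 + S(1)) + F(-8) = (8*7 + (5 + (½)*1²)) + (2 - 1*(-8)) = (56 + (5 + (½)*1)) + (2 + 8) = (56 + (5 + ½)) + 10 = (56 + 11/2) + 10 = 123/2 + 10 = 143/2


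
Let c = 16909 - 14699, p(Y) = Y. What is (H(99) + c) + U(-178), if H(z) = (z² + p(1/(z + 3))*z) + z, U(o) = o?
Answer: 405721/34 ≈ 11933.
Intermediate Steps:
H(z) = z + z² + z/(3 + z) (H(z) = (z² + z/(z + 3)) + z = (z² + z/(3 + z)) + z = z + z² + z/(3 + z))
c = 2210
(H(99) + c) + U(-178) = (99*(1 + (1 + 99)*(3 + 99))/(3 + 99) + 2210) - 178 = (99*(1 + 100*102)/102 + 2210) - 178 = (99*(1/102)*(1 + 10200) + 2210) - 178 = (99*(1/102)*10201 + 2210) - 178 = (336633/34 + 2210) - 178 = 411773/34 - 178 = 405721/34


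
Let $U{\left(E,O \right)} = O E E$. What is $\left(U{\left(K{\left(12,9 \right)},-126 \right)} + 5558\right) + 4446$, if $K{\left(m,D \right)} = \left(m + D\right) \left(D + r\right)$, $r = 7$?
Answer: $-14214892$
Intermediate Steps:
$K{\left(m,D \right)} = \left(7 + D\right) \left(D + m\right)$ ($K{\left(m,D \right)} = \left(m + D\right) \left(D + 7\right) = \left(D + m\right) \left(7 + D\right) = \left(7 + D\right) \left(D + m\right)$)
$U{\left(E,O \right)} = O E^{2}$ ($U{\left(E,O \right)} = E O E = O E^{2}$)
$\left(U{\left(K{\left(12,9 \right)},-126 \right)} + 5558\right) + 4446 = \left(- 126 \left(9^{2} + 7 \cdot 9 + 7 \cdot 12 + 9 \cdot 12\right)^{2} + 5558\right) + 4446 = \left(- 126 \left(81 + 63 + 84 + 108\right)^{2} + 5558\right) + 4446 = \left(- 126 \cdot 336^{2} + 5558\right) + 4446 = \left(\left(-126\right) 112896 + 5558\right) + 4446 = \left(-14224896 + 5558\right) + 4446 = -14219338 + 4446 = -14214892$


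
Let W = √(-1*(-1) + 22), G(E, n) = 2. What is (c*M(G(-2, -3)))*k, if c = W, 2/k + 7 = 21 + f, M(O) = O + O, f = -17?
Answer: -8*√23/3 ≈ -12.789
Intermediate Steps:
M(O) = 2*O
k = -⅔ (k = 2/(-7 + (21 - 17)) = 2/(-7 + 4) = 2/(-3) = 2*(-⅓) = -⅔ ≈ -0.66667)
W = √23 (W = √(1 + 22) = √23 ≈ 4.7958)
c = √23 ≈ 4.7958
(c*M(G(-2, -3)))*k = (√23*(2*2))*(-⅔) = (√23*4)*(-⅔) = (4*√23)*(-⅔) = -8*√23/3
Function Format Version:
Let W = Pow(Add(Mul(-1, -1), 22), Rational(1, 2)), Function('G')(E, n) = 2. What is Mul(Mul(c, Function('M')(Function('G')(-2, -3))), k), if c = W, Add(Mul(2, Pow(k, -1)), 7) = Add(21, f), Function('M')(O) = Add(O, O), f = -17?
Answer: Mul(Rational(-8, 3), Pow(23, Rational(1, 2))) ≈ -12.789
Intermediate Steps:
Function('M')(O) = Mul(2, O)
k = Rational(-2, 3) (k = Mul(2, Pow(Add(-7, Add(21, -17)), -1)) = Mul(2, Pow(Add(-7, 4), -1)) = Mul(2, Pow(-3, -1)) = Mul(2, Rational(-1, 3)) = Rational(-2, 3) ≈ -0.66667)
W = Pow(23, Rational(1, 2)) (W = Pow(Add(1, 22), Rational(1, 2)) = Pow(23, Rational(1, 2)) ≈ 4.7958)
c = Pow(23, Rational(1, 2)) ≈ 4.7958
Mul(Mul(c, Function('M')(Function('G')(-2, -3))), k) = Mul(Mul(Pow(23, Rational(1, 2)), Mul(2, 2)), Rational(-2, 3)) = Mul(Mul(Pow(23, Rational(1, 2)), 4), Rational(-2, 3)) = Mul(Mul(4, Pow(23, Rational(1, 2))), Rational(-2, 3)) = Mul(Rational(-8, 3), Pow(23, Rational(1, 2)))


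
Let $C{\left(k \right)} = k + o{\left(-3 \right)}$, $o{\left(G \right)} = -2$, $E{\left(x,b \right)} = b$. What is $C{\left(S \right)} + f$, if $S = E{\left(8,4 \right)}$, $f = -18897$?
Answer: $-18895$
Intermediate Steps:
$S = 4$
$C{\left(k \right)} = -2 + k$ ($C{\left(k \right)} = k - 2 = -2 + k$)
$C{\left(S \right)} + f = \left(-2 + 4\right) - 18897 = 2 - 18897 = -18895$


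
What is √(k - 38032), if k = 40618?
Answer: √2586 ≈ 50.853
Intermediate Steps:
√(k - 38032) = √(40618 - 38032) = √2586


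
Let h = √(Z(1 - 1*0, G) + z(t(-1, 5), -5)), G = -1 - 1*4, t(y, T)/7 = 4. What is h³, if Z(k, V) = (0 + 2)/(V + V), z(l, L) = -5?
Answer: -26*I*√130/25 ≈ -11.858*I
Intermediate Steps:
t(y, T) = 28 (t(y, T) = 7*4 = 28)
G = -5 (G = -1 - 4 = -5)
Z(k, V) = 1/V (Z(k, V) = 2/((2*V)) = 2*(1/(2*V)) = 1/V)
h = I*√130/5 (h = √(1/(-5) - 5) = √(-⅕ - 5) = √(-26/5) = I*√130/5 ≈ 2.2803*I)
h³ = (I*√130/5)³ = -26*I*√130/25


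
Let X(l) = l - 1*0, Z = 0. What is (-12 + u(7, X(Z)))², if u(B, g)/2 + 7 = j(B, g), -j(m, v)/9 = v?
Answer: 676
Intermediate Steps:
j(m, v) = -9*v
X(l) = l (X(l) = l + 0 = l)
u(B, g) = -14 - 18*g (u(B, g) = -14 + 2*(-9*g) = -14 - 18*g)
(-12 + u(7, X(Z)))² = (-12 + (-14 - 18*0))² = (-12 + (-14 + 0))² = (-12 - 14)² = (-26)² = 676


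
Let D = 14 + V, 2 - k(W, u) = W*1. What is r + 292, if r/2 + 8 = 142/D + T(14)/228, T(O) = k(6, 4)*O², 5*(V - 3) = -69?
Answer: 81595/228 ≈ 357.87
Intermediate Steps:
V = -54/5 (V = 3 + (⅕)*(-69) = 3 - 69/5 = -54/5 ≈ -10.800)
k(W, u) = 2 - W
D = 16/5 (D = 14 - 54/5 = 16/5 ≈ 3.2000)
T(O) = -4*O² (T(O) = (2 - 1*6)*O² = (2 - 6)*O² = -4*O²)
r = 15019/228 (r = -16 + 2*(142/(16/5) - 4*14²/228) = -16 + 2*(142*(5/16) - 4*196*(1/228)) = -16 + 2*(355/8 - 784*1/228) = -16 + 2*(355/8 - 196/57) = -16 + 2*(18667/456) = -16 + 18667/228 = 15019/228 ≈ 65.873)
r + 292 = 15019/228 + 292 = 81595/228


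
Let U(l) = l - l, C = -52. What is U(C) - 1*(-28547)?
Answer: 28547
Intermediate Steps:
U(l) = 0
U(C) - 1*(-28547) = 0 - 1*(-28547) = 0 + 28547 = 28547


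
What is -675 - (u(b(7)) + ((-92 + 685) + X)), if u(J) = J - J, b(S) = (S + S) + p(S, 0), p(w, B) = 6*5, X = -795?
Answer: -473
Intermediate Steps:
p(w, B) = 30
b(S) = 30 + 2*S (b(S) = (S + S) + 30 = 2*S + 30 = 30 + 2*S)
u(J) = 0
-675 - (u(b(7)) + ((-92 + 685) + X)) = -675 - (0 + ((-92 + 685) - 795)) = -675 - (0 + (593 - 795)) = -675 - (0 - 202) = -675 - 1*(-202) = -675 + 202 = -473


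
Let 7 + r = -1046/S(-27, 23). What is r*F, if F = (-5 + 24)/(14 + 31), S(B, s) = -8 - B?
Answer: -131/5 ≈ -26.200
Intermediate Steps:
F = 19/45 ≈ 0.42222
r = -1179/19 (r = -7 - 1046/(-8 - 1*(-27)) = -7 - 1046/(-8 + 27) = -7 - 1046/19 = -1179/19 ≈ -62.053)
r*F = -1179/19*19/45 = -131/5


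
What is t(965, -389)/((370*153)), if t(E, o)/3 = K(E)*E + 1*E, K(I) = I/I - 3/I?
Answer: 1927/18870 ≈ 0.10212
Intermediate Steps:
K(I) = 1 - 3/I
t(E, o) = -9 + 6*E (t(E, o) = 3*(((-3 + E)/E)*E + 1*E) = 3*((-3 + E) + E) = 3*(-3 + 2*E) = -9 + 6*E)
t(965, -389)/((370*153)) = (-9 + 6*965)/((370*153)) = (-9 + 5790)/56610 = 5781*(1/56610) = 1927/18870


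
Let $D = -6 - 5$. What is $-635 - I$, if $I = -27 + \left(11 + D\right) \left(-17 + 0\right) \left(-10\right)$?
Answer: $-608$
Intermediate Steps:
$D = -11$ ($D = -6 - 5 = -11$)
$I = -27$ ($I = -27 + \left(11 - 11\right) \left(-17 + 0\right) \left(-10\right) = -27 + 0 \left(-17\right) \left(-10\right) = -27 + 0 \left(-10\right) = -27 + 0 = -27$)
$-635 - I = -635 - -27 = -635 + 27 = -608$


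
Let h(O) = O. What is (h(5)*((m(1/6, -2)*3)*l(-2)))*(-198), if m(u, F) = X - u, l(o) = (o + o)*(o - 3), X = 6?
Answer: -346500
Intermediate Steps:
l(o) = 2*o*(-3 + o) (l(o) = (2*o)*(-3 + o) = 2*o*(-3 + o))
m(u, F) = 6 - u
(h(5)*((m(1/6, -2)*3)*l(-2)))*(-198) = (5*(((6 - 1/6)*3)*(2*(-2)*(-3 - 2))))*(-198) = (5*(((6 - 1*⅙)*3)*(2*(-2)*(-5))))*(-198) = (5*(((6 - ⅙)*3)*20))*(-198) = (5*(((35/6)*3)*20))*(-198) = (5*((35/2)*20))*(-198) = (5*350)*(-198) = 1750*(-198) = -346500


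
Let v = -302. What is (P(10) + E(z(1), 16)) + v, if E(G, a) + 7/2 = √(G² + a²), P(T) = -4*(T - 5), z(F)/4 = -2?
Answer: -651/2 + 8*√5 ≈ -307.61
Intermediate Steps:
z(F) = -8 (z(F) = 4*(-2) = -8)
P(T) = 20 - 4*T (P(T) = -4*(-5 + T) = 20 - 4*T)
E(G, a) = -7/2 + √(G² + a²)
(P(10) + E(z(1), 16)) + v = ((20 - 4*10) + (-7/2 + √((-8)² + 16²))) - 302 = ((20 - 40) + (-7/2 + √(64 + 256))) - 302 = (-20 + (-7/2 + √320)) - 302 = (-20 + (-7/2 + 8*√5)) - 302 = (-47/2 + 8*√5) - 302 = -651/2 + 8*√5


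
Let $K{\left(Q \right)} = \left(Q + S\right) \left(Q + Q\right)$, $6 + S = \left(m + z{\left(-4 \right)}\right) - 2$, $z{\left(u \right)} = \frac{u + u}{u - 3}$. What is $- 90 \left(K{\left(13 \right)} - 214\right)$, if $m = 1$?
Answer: $\frac{17820}{7} \approx 2545.7$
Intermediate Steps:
$z{\left(u \right)} = \frac{2 u}{-3 + u}$
$S = - \frac{41}{7}$ ($S = -6 - \left(1 + \frac{8}{-3 - 4}\right) = -6 - \left(1 - \frac{8}{7}\right) = -6 + \left(\left(1 + \frac{8}{7}\right) - 2\right) = -6 + \left(\frac{15}{7} - 2\right) = -6 + \frac{1}{7} = - \frac{41}{7} \approx -5.8571$)
$K{\left(Q \right)} = 2 Q \left(- \frac{41}{7} + Q\right)$ ($K{\left(Q \right)} = \left(Q - \frac{41}{7}\right) \left(Q + Q\right) = \left(- \frac{41}{7} + Q\right) 2 Q = 2 Q \left(- \frac{41}{7} + Q\right)$)
$- 90 \left(K{\left(13 \right)} - 214\right) = - 90 \left(\frac{2}{7} \cdot 13 \left(-41 + 7 \cdot 13\right) - 214\right) = - 90 \left(\frac{2}{7} \cdot 13 \left(-41 + 91\right) - 214\right) = - 90 \left(\frac{2}{7} \cdot 13 \cdot 50 - 214\right) = - 90 \left(\frac{1300}{7} - 214\right) = \left(-90\right) \left(- \frac{198}{7}\right) = \frac{17820}{7}$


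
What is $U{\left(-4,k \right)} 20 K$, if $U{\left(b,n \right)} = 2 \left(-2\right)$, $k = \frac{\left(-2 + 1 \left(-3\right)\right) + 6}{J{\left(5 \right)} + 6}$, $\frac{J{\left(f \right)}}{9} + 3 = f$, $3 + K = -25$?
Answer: $2240$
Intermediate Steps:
$K = -28$ ($K = -3 - 25 = -28$)
$J{\left(f \right)} = -27 + 9 f$
$k = \frac{1}{24}$ ($k = \frac{\left(-2 + 1 \left(-3\right)\right) + 6}{\left(-27 + 9 \cdot 5\right) + 6} = \frac{\left(-2 - 3\right) + 6}{\left(-27 + 45\right) + 6} = \frac{-5 + 6}{18 + 6} = 1 \cdot \frac{1}{24} = \frac{1}{24} \approx 0.041667$)
$U{\left(b,n \right)} = -4$
$U{\left(-4,k \right)} 20 K = \left(-4\right) 20 \left(-28\right) = \left(-80\right) \left(-28\right) = 2240$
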